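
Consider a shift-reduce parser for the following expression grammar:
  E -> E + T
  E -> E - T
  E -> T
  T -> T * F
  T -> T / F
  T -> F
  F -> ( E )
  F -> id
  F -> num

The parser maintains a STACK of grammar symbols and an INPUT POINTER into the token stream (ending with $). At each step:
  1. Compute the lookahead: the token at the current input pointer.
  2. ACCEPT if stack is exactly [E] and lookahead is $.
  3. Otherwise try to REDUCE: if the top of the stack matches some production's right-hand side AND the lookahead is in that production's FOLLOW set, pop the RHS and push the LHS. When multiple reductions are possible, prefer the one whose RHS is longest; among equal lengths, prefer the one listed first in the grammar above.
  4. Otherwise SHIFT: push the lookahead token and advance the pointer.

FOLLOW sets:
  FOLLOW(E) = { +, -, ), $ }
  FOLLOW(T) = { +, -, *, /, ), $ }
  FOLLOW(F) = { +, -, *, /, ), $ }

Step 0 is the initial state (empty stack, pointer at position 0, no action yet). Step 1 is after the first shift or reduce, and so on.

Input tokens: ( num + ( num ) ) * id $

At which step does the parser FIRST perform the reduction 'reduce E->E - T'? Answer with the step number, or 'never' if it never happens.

Answer: never

Derivation:
Step 1: shift (. Stack=[(] ptr=1 lookahead=num remaining=[num + ( num ) ) * id $]
Step 2: shift num. Stack=[( num] ptr=2 lookahead=+ remaining=[+ ( num ) ) * id $]
Step 3: reduce F->num. Stack=[( F] ptr=2 lookahead=+ remaining=[+ ( num ) ) * id $]
Step 4: reduce T->F. Stack=[( T] ptr=2 lookahead=+ remaining=[+ ( num ) ) * id $]
Step 5: reduce E->T. Stack=[( E] ptr=2 lookahead=+ remaining=[+ ( num ) ) * id $]
Step 6: shift +. Stack=[( E +] ptr=3 lookahead=( remaining=[( num ) ) * id $]
Step 7: shift (. Stack=[( E + (] ptr=4 lookahead=num remaining=[num ) ) * id $]
Step 8: shift num. Stack=[( E + ( num] ptr=5 lookahead=) remaining=[) ) * id $]
Step 9: reduce F->num. Stack=[( E + ( F] ptr=5 lookahead=) remaining=[) ) * id $]
Step 10: reduce T->F. Stack=[( E + ( T] ptr=5 lookahead=) remaining=[) ) * id $]
Step 11: reduce E->T. Stack=[( E + ( E] ptr=5 lookahead=) remaining=[) ) * id $]
Step 12: shift ). Stack=[( E + ( E )] ptr=6 lookahead=) remaining=[) * id $]
Step 13: reduce F->( E ). Stack=[( E + F] ptr=6 lookahead=) remaining=[) * id $]
Step 14: reduce T->F. Stack=[( E + T] ptr=6 lookahead=) remaining=[) * id $]
Step 15: reduce E->E + T. Stack=[( E] ptr=6 lookahead=) remaining=[) * id $]
Step 16: shift ). Stack=[( E )] ptr=7 lookahead=* remaining=[* id $]
Step 17: reduce F->( E ). Stack=[F] ptr=7 lookahead=* remaining=[* id $]
Step 18: reduce T->F. Stack=[T] ptr=7 lookahead=* remaining=[* id $]
Step 19: shift *. Stack=[T *] ptr=8 lookahead=id remaining=[id $]
Step 20: shift id. Stack=[T * id] ptr=9 lookahead=$ remaining=[$]
Step 21: reduce F->id. Stack=[T * F] ptr=9 lookahead=$ remaining=[$]
Step 22: reduce T->T * F. Stack=[T] ptr=9 lookahead=$ remaining=[$]
Step 23: reduce E->T. Stack=[E] ptr=9 lookahead=$ remaining=[$]
Step 24: accept. Stack=[E] ptr=9 lookahead=$ remaining=[$]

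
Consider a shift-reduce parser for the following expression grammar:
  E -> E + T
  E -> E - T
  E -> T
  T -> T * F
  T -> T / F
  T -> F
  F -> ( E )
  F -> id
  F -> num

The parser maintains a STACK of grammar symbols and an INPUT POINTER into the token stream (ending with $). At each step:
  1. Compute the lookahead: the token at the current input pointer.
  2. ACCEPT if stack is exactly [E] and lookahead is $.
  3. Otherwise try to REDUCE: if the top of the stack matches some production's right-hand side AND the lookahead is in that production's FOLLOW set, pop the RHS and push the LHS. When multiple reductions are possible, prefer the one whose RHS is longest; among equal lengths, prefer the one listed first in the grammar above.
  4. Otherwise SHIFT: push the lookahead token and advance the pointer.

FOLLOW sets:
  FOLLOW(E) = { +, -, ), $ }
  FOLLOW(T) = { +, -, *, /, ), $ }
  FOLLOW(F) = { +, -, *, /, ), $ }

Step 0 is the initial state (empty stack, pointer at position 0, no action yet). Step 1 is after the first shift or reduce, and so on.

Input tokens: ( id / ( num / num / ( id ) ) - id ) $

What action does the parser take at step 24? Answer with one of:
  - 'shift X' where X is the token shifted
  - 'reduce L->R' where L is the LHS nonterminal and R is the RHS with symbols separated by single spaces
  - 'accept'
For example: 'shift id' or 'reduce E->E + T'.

Answer: shift )

Derivation:
Step 1: shift (. Stack=[(] ptr=1 lookahead=id remaining=[id / ( num / num / ( id ) ) - id ) $]
Step 2: shift id. Stack=[( id] ptr=2 lookahead=/ remaining=[/ ( num / num / ( id ) ) - id ) $]
Step 3: reduce F->id. Stack=[( F] ptr=2 lookahead=/ remaining=[/ ( num / num / ( id ) ) - id ) $]
Step 4: reduce T->F. Stack=[( T] ptr=2 lookahead=/ remaining=[/ ( num / num / ( id ) ) - id ) $]
Step 5: shift /. Stack=[( T /] ptr=3 lookahead=( remaining=[( num / num / ( id ) ) - id ) $]
Step 6: shift (. Stack=[( T / (] ptr=4 lookahead=num remaining=[num / num / ( id ) ) - id ) $]
Step 7: shift num. Stack=[( T / ( num] ptr=5 lookahead=/ remaining=[/ num / ( id ) ) - id ) $]
Step 8: reduce F->num. Stack=[( T / ( F] ptr=5 lookahead=/ remaining=[/ num / ( id ) ) - id ) $]
Step 9: reduce T->F. Stack=[( T / ( T] ptr=5 lookahead=/ remaining=[/ num / ( id ) ) - id ) $]
Step 10: shift /. Stack=[( T / ( T /] ptr=6 lookahead=num remaining=[num / ( id ) ) - id ) $]
Step 11: shift num. Stack=[( T / ( T / num] ptr=7 lookahead=/ remaining=[/ ( id ) ) - id ) $]
Step 12: reduce F->num. Stack=[( T / ( T / F] ptr=7 lookahead=/ remaining=[/ ( id ) ) - id ) $]
Step 13: reduce T->T / F. Stack=[( T / ( T] ptr=7 lookahead=/ remaining=[/ ( id ) ) - id ) $]
Step 14: shift /. Stack=[( T / ( T /] ptr=8 lookahead=( remaining=[( id ) ) - id ) $]
Step 15: shift (. Stack=[( T / ( T / (] ptr=9 lookahead=id remaining=[id ) ) - id ) $]
Step 16: shift id. Stack=[( T / ( T / ( id] ptr=10 lookahead=) remaining=[) ) - id ) $]
Step 17: reduce F->id. Stack=[( T / ( T / ( F] ptr=10 lookahead=) remaining=[) ) - id ) $]
Step 18: reduce T->F. Stack=[( T / ( T / ( T] ptr=10 lookahead=) remaining=[) ) - id ) $]
Step 19: reduce E->T. Stack=[( T / ( T / ( E] ptr=10 lookahead=) remaining=[) ) - id ) $]
Step 20: shift ). Stack=[( T / ( T / ( E )] ptr=11 lookahead=) remaining=[) - id ) $]
Step 21: reduce F->( E ). Stack=[( T / ( T / F] ptr=11 lookahead=) remaining=[) - id ) $]
Step 22: reduce T->T / F. Stack=[( T / ( T] ptr=11 lookahead=) remaining=[) - id ) $]
Step 23: reduce E->T. Stack=[( T / ( E] ptr=11 lookahead=) remaining=[) - id ) $]
Step 24: shift ). Stack=[( T / ( E )] ptr=12 lookahead=- remaining=[- id ) $]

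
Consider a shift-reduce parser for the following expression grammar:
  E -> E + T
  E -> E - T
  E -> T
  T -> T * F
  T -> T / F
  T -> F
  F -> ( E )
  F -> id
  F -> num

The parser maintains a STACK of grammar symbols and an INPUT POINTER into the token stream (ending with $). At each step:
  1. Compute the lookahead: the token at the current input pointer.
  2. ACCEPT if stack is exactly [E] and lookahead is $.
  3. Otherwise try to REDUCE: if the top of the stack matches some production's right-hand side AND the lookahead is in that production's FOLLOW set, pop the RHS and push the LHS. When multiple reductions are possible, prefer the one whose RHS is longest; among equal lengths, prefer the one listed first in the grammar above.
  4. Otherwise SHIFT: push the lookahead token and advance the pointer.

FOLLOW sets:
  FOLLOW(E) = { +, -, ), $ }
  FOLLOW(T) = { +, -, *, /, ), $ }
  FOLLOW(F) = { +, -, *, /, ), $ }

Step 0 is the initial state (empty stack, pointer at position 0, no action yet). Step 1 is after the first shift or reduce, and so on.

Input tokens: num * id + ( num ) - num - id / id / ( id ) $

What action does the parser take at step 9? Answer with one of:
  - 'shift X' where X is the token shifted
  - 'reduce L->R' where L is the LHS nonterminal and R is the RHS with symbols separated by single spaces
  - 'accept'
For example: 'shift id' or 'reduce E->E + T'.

Step 1: shift num. Stack=[num] ptr=1 lookahead=* remaining=[* id + ( num ) - num - id / id / ( id ) $]
Step 2: reduce F->num. Stack=[F] ptr=1 lookahead=* remaining=[* id + ( num ) - num - id / id / ( id ) $]
Step 3: reduce T->F. Stack=[T] ptr=1 lookahead=* remaining=[* id + ( num ) - num - id / id / ( id ) $]
Step 4: shift *. Stack=[T *] ptr=2 lookahead=id remaining=[id + ( num ) - num - id / id / ( id ) $]
Step 5: shift id. Stack=[T * id] ptr=3 lookahead=+ remaining=[+ ( num ) - num - id / id / ( id ) $]
Step 6: reduce F->id. Stack=[T * F] ptr=3 lookahead=+ remaining=[+ ( num ) - num - id / id / ( id ) $]
Step 7: reduce T->T * F. Stack=[T] ptr=3 lookahead=+ remaining=[+ ( num ) - num - id / id / ( id ) $]
Step 8: reduce E->T. Stack=[E] ptr=3 lookahead=+ remaining=[+ ( num ) - num - id / id / ( id ) $]
Step 9: shift +. Stack=[E +] ptr=4 lookahead=( remaining=[( num ) - num - id / id / ( id ) $]

Answer: shift +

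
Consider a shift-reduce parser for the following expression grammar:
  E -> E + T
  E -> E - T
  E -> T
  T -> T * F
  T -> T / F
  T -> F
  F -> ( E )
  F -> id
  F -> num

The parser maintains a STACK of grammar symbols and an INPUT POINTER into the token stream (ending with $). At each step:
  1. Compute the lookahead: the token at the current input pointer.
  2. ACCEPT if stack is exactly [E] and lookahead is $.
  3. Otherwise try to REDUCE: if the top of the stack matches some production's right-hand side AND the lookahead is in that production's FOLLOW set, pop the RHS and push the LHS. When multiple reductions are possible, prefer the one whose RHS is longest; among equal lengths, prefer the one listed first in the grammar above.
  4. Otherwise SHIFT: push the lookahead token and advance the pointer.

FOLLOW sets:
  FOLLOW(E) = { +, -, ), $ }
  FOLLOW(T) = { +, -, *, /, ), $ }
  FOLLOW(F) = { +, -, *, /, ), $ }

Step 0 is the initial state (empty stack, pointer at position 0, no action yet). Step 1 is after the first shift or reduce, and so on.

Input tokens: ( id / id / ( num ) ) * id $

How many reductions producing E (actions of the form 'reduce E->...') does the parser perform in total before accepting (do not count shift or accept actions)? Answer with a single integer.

Step 1: shift (. Stack=[(] ptr=1 lookahead=id remaining=[id / id / ( num ) ) * id $]
Step 2: shift id. Stack=[( id] ptr=2 lookahead=/ remaining=[/ id / ( num ) ) * id $]
Step 3: reduce F->id. Stack=[( F] ptr=2 lookahead=/ remaining=[/ id / ( num ) ) * id $]
Step 4: reduce T->F. Stack=[( T] ptr=2 lookahead=/ remaining=[/ id / ( num ) ) * id $]
Step 5: shift /. Stack=[( T /] ptr=3 lookahead=id remaining=[id / ( num ) ) * id $]
Step 6: shift id. Stack=[( T / id] ptr=4 lookahead=/ remaining=[/ ( num ) ) * id $]
Step 7: reduce F->id. Stack=[( T / F] ptr=4 lookahead=/ remaining=[/ ( num ) ) * id $]
Step 8: reduce T->T / F. Stack=[( T] ptr=4 lookahead=/ remaining=[/ ( num ) ) * id $]
Step 9: shift /. Stack=[( T /] ptr=5 lookahead=( remaining=[( num ) ) * id $]
Step 10: shift (. Stack=[( T / (] ptr=6 lookahead=num remaining=[num ) ) * id $]
Step 11: shift num. Stack=[( T / ( num] ptr=7 lookahead=) remaining=[) ) * id $]
Step 12: reduce F->num. Stack=[( T / ( F] ptr=7 lookahead=) remaining=[) ) * id $]
Step 13: reduce T->F. Stack=[( T / ( T] ptr=7 lookahead=) remaining=[) ) * id $]
Step 14: reduce E->T. Stack=[( T / ( E] ptr=7 lookahead=) remaining=[) ) * id $]
Step 15: shift ). Stack=[( T / ( E )] ptr=8 lookahead=) remaining=[) * id $]
Step 16: reduce F->( E ). Stack=[( T / F] ptr=8 lookahead=) remaining=[) * id $]
Step 17: reduce T->T / F. Stack=[( T] ptr=8 lookahead=) remaining=[) * id $]
Step 18: reduce E->T. Stack=[( E] ptr=8 lookahead=) remaining=[) * id $]
Step 19: shift ). Stack=[( E )] ptr=9 lookahead=* remaining=[* id $]
Step 20: reduce F->( E ). Stack=[F] ptr=9 lookahead=* remaining=[* id $]
Step 21: reduce T->F. Stack=[T] ptr=9 lookahead=* remaining=[* id $]
Step 22: shift *. Stack=[T *] ptr=10 lookahead=id remaining=[id $]
Step 23: shift id. Stack=[T * id] ptr=11 lookahead=$ remaining=[$]
Step 24: reduce F->id. Stack=[T * F] ptr=11 lookahead=$ remaining=[$]
Step 25: reduce T->T * F. Stack=[T] ptr=11 lookahead=$ remaining=[$]
Step 26: reduce E->T. Stack=[E] ptr=11 lookahead=$ remaining=[$]
Step 27: accept. Stack=[E] ptr=11 lookahead=$ remaining=[$]

Answer: 3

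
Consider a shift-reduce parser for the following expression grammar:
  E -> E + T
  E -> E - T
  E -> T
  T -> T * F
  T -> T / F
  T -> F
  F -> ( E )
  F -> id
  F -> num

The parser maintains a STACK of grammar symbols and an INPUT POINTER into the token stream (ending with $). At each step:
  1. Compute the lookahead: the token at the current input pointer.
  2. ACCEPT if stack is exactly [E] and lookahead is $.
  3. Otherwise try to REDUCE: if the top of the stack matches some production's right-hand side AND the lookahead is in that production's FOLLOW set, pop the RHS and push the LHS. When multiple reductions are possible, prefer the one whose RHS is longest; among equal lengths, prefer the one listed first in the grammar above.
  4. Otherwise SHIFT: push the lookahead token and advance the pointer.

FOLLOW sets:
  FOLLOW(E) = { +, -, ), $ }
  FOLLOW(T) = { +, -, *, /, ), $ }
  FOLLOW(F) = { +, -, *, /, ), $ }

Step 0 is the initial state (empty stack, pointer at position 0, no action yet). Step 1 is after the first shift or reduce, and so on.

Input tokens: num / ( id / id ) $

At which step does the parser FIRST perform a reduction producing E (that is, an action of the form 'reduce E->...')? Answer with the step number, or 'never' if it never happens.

Step 1: shift num. Stack=[num] ptr=1 lookahead=/ remaining=[/ ( id / id ) $]
Step 2: reduce F->num. Stack=[F] ptr=1 lookahead=/ remaining=[/ ( id / id ) $]
Step 3: reduce T->F. Stack=[T] ptr=1 lookahead=/ remaining=[/ ( id / id ) $]
Step 4: shift /. Stack=[T /] ptr=2 lookahead=( remaining=[( id / id ) $]
Step 5: shift (. Stack=[T / (] ptr=3 lookahead=id remaining=[id / id ) $]
Step 6: shift id. Stack=[T / ( id] ptr=4 lookahead=/ remaining=[/ id ) $]
Step 7: reduce F->id. Stack=[T / ( F] ptr=4 lookahead=/ remaining=[/ id ) $]
Step 8: reduce T->F. Stack=[T / ( T] ptr=4 lookahead=/ remaining=[/ id ) $]
Step 9: shift /. Stack=[T / ( T /] ptr=5 lookahead=id remaining=[id ) $]
Step 10: shift id. Stack=[T / ( T / id] ptr=6 lookahead=) remaining=[) $]
Step 11: reduce F->id. Stack=[T / ( T / F] ptr=6 lookahead=) remaining=[) $]
Step 12: reduce T->T / F. Stack=[T / ( T] ptr=6 lookahead=) remaining=[) $]
Step 13: reduce E->T. Stack=[T / ( E] ptr=6 lookahead=) remaining=[) $]

Answer: 13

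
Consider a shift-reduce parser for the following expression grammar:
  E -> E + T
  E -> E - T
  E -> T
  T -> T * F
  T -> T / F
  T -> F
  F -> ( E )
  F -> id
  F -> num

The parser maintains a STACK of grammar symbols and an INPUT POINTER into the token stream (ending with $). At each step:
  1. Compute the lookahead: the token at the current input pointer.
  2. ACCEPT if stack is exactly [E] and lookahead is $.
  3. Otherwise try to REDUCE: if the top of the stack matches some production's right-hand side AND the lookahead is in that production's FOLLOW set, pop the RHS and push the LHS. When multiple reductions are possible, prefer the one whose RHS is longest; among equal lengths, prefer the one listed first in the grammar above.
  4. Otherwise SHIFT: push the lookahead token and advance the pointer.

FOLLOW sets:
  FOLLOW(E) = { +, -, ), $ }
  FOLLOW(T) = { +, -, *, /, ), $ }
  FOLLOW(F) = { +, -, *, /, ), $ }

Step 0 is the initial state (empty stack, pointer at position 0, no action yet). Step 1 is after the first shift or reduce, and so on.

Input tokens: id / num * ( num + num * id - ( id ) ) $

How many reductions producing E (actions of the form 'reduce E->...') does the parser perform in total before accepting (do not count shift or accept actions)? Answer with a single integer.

Answer: 5

Derivation:
Step 1: shift id. Stack=[id] ptr=1 lookahead=/ remaining=[/ num * ( num + num * id - ( id ) ) $]
Step 2: reduce F->id. Stack=[F] ptr=1 lookahead=/ remaining=[/ num * ( num + num * id - ( id ) ) $]
Step 3: reduce T->F. Stack=[T] ptr=1 lookahead=/ remaining=[/ num * ( num + num * id - ( id ) ) $]
Step 4: shift /. Stack=[T /] ptr=2 lookahead=num remaining=[num * ( num + num * id - ( id ) ) $]
Step 5: shift num. Stack=[T / num] ptr=3 lookahead=* remaining=[* ( num + num * id - ( id ) ) $]
Step 6: reduce F->num. Stack=[T / F] ptr=3 lookahead=* remaining=[* ( num + num * id - ( id ) ) $]
Step 7: reduce T->T / F. Stack=[T] ptr=3 lookahead=* remaining=[* ( num + num * id - ( id ) ) $]
Step 8: shift *. Stack=[T *] ptr=4 lookahead=( remaining=[( num + num * id - ( id ) ) $]
Step 9: shift (. Stack=[T * (] ptr=5 lookahead=num remaining=[num + num * id - ( id ) ) $]
Step 10: shift num. Stack=[T * ( num] ptr=6 lookahead=+ remaining=[+ num * id - ( id ) ) $]
Step 11: reduce F->num. Stack=[T * ( F] ptr=6 lookahead=+ remaining=[+ num * id - ( id ) ) $]
Step 12: reduce T->F. Stack=[T * ( T] ptr=6 lookahead=+ remaining=[+ num * id - ( id ) ) $]
Step 13: reduce E->T. Stack=[T * ( E] ptr=6 lookahead=+ remaining=[+ num * id - ( id ) ) $]
Step 14: shift +. Stack=[T * ( E +] ptr=7 lookahead=num remaining=[num * id - ( id ) ) $]
Step 15: shift num. Stack=[T * ( E + num] ptr=8 lookahead=* remaining=[* id - ( id ) ) $]
Step 16: reduce F->num. Stack=[T * ( E + F] ptr=8 lookahead=* remaining=[* id - ( id ) ) $]
Step 17: reduce T->F. Stack=[T * ( E + T] ptr=8 lookahead=* remaining=[* id - ( id ) ) $]
Step 18: shift *. Stack=[T * ( E + T *] ptr=9 lookahead=id remaining=[id - ( id ) ) $]
Step 19: shift id. Stack=[T * ( E + T * id] ptr=10 lookahead=- remaining=[- ( id ) ) $]
Step 20: reduce F->id. Stack=[T * ( E + T * F] ptr=10 lookahead=- remaining=[- ( id ) ) $]
Step 21: reduce T->T * F. Stack=[T * ( E + T] ptr=10 lookahead=- remaining=[- ( id ) ) $]
Step 22: reduce E->E + T. Stack=[T * ( E] ptr=10 lookahead=- remaining=[- ( id ) ) $]
Step 23: shift -. Stack=[T * ( E -] ptr=11 lookahead=( remaining=[( id ) ) $]
Step 24: shift (. Stack=[T * ( E - (] ptr=12 lookahead=id remaining=[id ) ) $]
Step 25: shift id. Stack=[T * ( E - ( id] ptr=13 lookahead=) remaining=[) ) $]
Step 26: reduce F->id. Stack=[T * ( E - ( F] ptr=13 lookahead=) remaining=[) ) $]
Step 27: reduce T->F. Stack=[T * ( E - ( T] ptr=13 lookahead=) remaining=[) ) $]
Step 28: reduce E->T. Stack=[T * ( E - ( E] ptr=13 lookahead=) remaining=[) ) $]
Step 29: shift ). Stack=[T * ( E - ( E )] ptr=14 lookahead=) remaining=[) $]
Step 30: reduce F->( E ). Stack=[T * ( E - F] ptr=14 lookahead=) remaining=[) $]
Step 31: reduce T->F. Stack=[T * ( E - T] ptr=14 lookahead=) remaining=[) $]
Step 32: reduce E->E - T. Stack=[T * ( E] ptr=14 lookahead=) remaining=[) $]
Step 33: shift ). Stack=[T * ( E )] ptr=15 lookahead=$ remaining=[$]
Step 34: reduce F->( E ). Stack=[T * F] ptr=15 lookahead=$ remaining=[$]
Step 35: reduce T->T * F. Stack=[T] ptr=15 lookahead=$ remaining=[$]
Step 36: reduce E->T. Stack=[E] ptr=15 lookahead=$ remaining=[$]
Step 37: accept. Stack=[E] ptr=15 lookahead=$ remaining=[$]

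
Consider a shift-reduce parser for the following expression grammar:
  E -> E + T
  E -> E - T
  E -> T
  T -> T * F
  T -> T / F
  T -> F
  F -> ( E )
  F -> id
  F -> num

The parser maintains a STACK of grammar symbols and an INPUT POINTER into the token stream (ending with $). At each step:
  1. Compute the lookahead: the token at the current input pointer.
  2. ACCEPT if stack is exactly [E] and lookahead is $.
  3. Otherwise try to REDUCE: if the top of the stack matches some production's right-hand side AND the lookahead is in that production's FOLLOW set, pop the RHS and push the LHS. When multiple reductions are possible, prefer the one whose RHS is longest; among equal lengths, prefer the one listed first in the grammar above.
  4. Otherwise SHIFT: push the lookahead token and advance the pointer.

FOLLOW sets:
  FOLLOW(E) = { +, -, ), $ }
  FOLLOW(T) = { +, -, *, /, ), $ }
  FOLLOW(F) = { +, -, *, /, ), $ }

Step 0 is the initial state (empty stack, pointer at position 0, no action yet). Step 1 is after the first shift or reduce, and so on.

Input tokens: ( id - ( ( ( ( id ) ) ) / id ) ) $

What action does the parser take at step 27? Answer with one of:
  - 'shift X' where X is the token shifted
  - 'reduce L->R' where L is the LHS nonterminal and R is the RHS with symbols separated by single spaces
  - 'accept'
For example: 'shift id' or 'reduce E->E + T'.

Answer: shift id

Derivation:
Step 1: shift (. Stack=[(] ptr=1 lookahead=id remaining=[id - ( ( ( ( id ) ) ) / id ) ) $]
Step 2: shift id. Stack=[( id] ptr=2 lookahead=- remaining=[- ( ( ( ( id ) ) ) / id ) ) $]
Step 3: reduce F->id. Stack=[( F] ptr=2 lookahead=- remaining=[- ( ( ( ( id ) ) ) / id ) ) $]
Step 4: reduce T->F. Stack=[( T] ptr=2 lookahead=- remaining=[- ( ( ( ( id ) ) ) / id ) ) $]
Step 5: reduce E->T. Stack=[( E] ptr=2 lookahead=- remaining=[- ( ( ( ( id ) ) ) / id ) ) $]
Step 6: shift -. Stack=[( E -] ptr=3 lookahead=( remaining=[( ( ( ( id ) ) ) / id ) ) $]
Step 7: shift (. Stack=[( E - (] ptr=4 lookahead=( remaining=[( ( ( id ) ) ) / id ) ) $]
Step 8: shift (. Stack=[( E - ( (] ptr=5 lookahead=( remaining=[( ( id ) ) ) / id ) ) $]
Step 9: shift (. Stack=[( E - ( ( (] ptr=6 lookahead=( remaining=[( id ) ) ) / id ) ) $]
Step 10: shift (. Stack=[( E - ( ( ( (] ptr=7 lookahead=id remaining=[id ) ) ) / id ) ) $]
Step 11: shift id. Stack=[( E - ( ( ( ( id] ptr=8 lookahead=) remaining=[) ) ) / id ) ) $]
Step 12: reduce F->id. Stack=[( E - ( ( ( ( F] ptr=8 lookahead=) remaining=[) ) ) / id ) ) $]
Step 13: reduce T->F. Stack=[( E - ( ( ( ( T] ptr=8 lookahead=) remaining=[) ) ) / id ) ) $]
Step 14: reduce E->T. Stack=[( E - ( ( ( ( E] ptr=8 lookahead=) remaining=[) ) ) / id ) ) $]
Step 15: shift ). Stack=[( E - ( ( ( ( E )] ptr=9 lookahead=) remaining=[) ) / id ) ) $]
Step 16: reduce F->( E ). Stack=[( E - ( ( ( F] ptr=9 lookahead=) remaining=[) ) / id ) ) $]
Step 17: reduce T->F. Stack=[( E - ( ( ( T] ptr=9 lookahead=) remaining=[) ) / id ) ) $]
Step 18: reduce E->T. Stack=[( E - ( ( ( E] ptr=9 lookahead=) remaining=[) ) / id ) ) $]
Step 19: shift ). Stack=[( E - ( ( ( E )] ptr=10 lookahead=) remaining=[) / id ) ) $]
Step 20: reduce F->( E ). Stack=[( E - ( ( F] ptr=10 lookahead=) remaining=[) / id ) ) $]
Step 21: reduce T->F. Stack=[( E - ( ( T] ptr=10 lookahead=) remaining=[) / id ) ) $]
Step 22: reduce E->T. Stack=[( E - ( ( E] ptr=10 lookahead=) remaining=[) / id ) ) $]
Step 23: shift ). Stack=[( E - ( ( E )] ptr=11 lookahead=/ remaining=[/ id ) ) $]
Step 24: reduce F->( E ). Stack=[( E - ( F] ptr=11 lookahead=/ remaining=[/ id ) ) $]
Step 25: reduce T->F. Stack=[( E - ( T] ptr=11 lookahead=/ remaining=[/ id ) ) $]
Step 26: shift /. Stack=[( E - ( T /] ptr=12 lookahead=id remaining=[id ) ) $]
Step 27: shift id. Stack=[( E - ( T / id] ptr=13 lookahead=) remaining=[) ) $]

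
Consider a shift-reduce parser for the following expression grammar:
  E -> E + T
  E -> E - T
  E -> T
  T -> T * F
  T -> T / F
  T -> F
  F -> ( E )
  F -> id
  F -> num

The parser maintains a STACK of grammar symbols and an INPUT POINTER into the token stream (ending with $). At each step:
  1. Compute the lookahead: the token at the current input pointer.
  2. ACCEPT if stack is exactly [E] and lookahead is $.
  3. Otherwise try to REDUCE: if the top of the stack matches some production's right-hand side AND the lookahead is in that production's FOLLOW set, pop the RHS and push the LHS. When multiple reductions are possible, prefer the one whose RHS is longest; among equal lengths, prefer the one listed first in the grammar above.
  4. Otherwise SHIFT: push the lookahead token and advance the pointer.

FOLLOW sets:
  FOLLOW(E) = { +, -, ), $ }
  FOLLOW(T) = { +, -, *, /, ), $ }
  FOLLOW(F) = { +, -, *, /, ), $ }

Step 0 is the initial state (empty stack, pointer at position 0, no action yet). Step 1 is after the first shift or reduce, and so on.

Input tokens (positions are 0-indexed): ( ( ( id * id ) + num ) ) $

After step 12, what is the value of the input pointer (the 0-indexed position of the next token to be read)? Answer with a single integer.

Step 1: shift (. Stack=[(] ptr=1 lookahead=( remaining=[( ( id * id ) + num ) ) $]
Step 2: shift (. Stack=[( (] ptr=2 lookahead=( remaining=[( id * id ) + num ) ) $]
Step 3: shift (. Stack=[( ( (] ptr=3 lookahead=id remaining=[id * id ) + num ) ) $]
Step 4: shift id. Stack=[( ( ( id] ptr=4 lookahead=* remaining=[* id ) + num ) ) $]
Step 5: reduce F->id. Stack=[( ( ( F] ptr=4 lookahead=* remaining=[* id ) + num ) ) $]
Step 6: reduce T->F. Stack=[( ( ( T] ptr=4 lookahead=* remaining=[* id ) + num ) ) $]
Step 7: shift *. Stack=[( ( ( T *] ptr=5 lookahead=id remaining=[id ) + num ) ) $]
Step 8: shift id. Stack=[( ( ( T * id] ptr=6 lookahead=) remaining=[) + num ) ) $]
Step 9: reduce F->id. Stack=[( ( ( T * F] ptr=6 lookahead=) remaining=[) + num ) ) $]
Step 10: reduce T->T * F. Stack=[( ( ( T] ptr=6 lookahead=) remaining=[) + num ) ) $]
Step 11: reduce E->T. Stack=[( ( ( E] ptr=6 lookahead=) remaining=[) + num ) ) $]
Step 12: shift ). Stack=[( ( ( E )] ptr=7 lookahead=+ remaining=[+ num ) ) $]

Answer: 7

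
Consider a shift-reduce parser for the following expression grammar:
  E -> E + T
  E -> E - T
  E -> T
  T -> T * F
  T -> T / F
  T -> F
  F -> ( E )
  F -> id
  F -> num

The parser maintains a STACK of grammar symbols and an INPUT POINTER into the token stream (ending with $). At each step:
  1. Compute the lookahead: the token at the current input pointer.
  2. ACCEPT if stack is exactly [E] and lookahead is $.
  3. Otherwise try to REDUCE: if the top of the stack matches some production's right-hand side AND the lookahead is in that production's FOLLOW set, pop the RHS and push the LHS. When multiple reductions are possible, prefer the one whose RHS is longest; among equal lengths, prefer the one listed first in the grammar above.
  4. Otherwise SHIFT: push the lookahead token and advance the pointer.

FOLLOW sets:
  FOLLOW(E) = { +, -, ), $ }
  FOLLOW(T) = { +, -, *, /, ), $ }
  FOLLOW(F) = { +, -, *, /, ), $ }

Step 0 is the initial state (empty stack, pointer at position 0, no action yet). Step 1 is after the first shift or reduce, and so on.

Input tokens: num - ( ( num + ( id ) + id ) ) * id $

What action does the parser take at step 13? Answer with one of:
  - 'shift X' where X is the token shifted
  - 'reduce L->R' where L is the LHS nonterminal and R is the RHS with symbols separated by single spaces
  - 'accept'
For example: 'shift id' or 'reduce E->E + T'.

Step 1: shift num. Stack=[num] ptr=1 lookahead=- remaining=[- ( ( num + ( id ) + id ) ) * id $]
Step 2: reduce F->num. Stack=[F] ptr=1 lookahead=- remaining=[- ( ( num + ( id ) + id ) ) * id $]
Step 3: reduce T->F. Stack=[T] ptr=1 lookahead=- remaining=[- ( ( num + ( id ) + id ) ) * id $]
Step 4: reduce E->T. Stack=[E] ptr=1 lookahead=- remaining=[- ( ( num + ( id ) + id ) ) * id $]
Step 5: shift -. Stack=[E -] ptr=2 lookahead=( remaining=[( ( num + ( id ) + id ) ) * id $]
Step 6: shift (. Stack=[E - (] ptr=3 lookahead=( remaining=[( num + ( id ) + id ) ) * id $]
Step 7: shift (. Stack=[E - ( (] ptr=4 lookahead=num remaining=[num + ( id ) + id ) ) * id $]
Step 8: shift num. Stack=[E - ( ( num] ptr=5 lookahead=+ remaining=[+ ( id ) + id ) ) * id $]
Step 9: reduce F->num. Stack=[E - ( ( F] ptr=5 lookahead=+ remaining=[+ ( id ) + id ) ) * id $]
Step 10: reduce T->F. Stack=[E - ( ( T] ptr=5 lookahead=+ remaining=[+ ( id ) + id ) ) * id $]
Step 11: reduce E->T. Stack=[E - ( ( E] ptr=5 lookahead=+ remaining=[+ ( id ) + id ) ) * id $]
Step 12: shift +. Stack=[E - ( ( E +] ptr=6 lookahead=( remaining=[( id ) + id ) ) * id $]
Step 13: shift (. Stack=[E - ( ( E + (] ptr=7 lookahead=id remaining=[id ) + id ) ) * id $]

Answer: shift (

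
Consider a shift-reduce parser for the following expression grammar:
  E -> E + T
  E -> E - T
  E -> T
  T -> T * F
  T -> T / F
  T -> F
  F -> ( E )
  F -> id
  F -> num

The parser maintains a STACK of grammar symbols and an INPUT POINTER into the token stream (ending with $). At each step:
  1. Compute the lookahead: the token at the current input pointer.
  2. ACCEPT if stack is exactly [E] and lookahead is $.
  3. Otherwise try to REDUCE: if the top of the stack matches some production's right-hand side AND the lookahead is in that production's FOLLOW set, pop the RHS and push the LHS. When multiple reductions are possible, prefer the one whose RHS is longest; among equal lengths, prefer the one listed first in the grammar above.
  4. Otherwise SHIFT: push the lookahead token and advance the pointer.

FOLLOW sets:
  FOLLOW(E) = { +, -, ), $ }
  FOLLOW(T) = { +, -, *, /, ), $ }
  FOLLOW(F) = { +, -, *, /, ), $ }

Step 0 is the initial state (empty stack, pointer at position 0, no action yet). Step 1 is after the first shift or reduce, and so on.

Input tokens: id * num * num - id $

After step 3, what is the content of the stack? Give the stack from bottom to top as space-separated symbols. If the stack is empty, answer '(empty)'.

Answer: T

Derivation:
Step 1: shift id. Stack=[id] ptr=1 lookahead=* remaining=[* num * num - id $]
Step 2: reduce F->id. Stack=[F] ptr=1 lookahead=* remaining=[* num * num - id $]
Step 3: reduce T->F. Stack=[T] ptr=1 lookahead=* remaining=[* num * num - id $]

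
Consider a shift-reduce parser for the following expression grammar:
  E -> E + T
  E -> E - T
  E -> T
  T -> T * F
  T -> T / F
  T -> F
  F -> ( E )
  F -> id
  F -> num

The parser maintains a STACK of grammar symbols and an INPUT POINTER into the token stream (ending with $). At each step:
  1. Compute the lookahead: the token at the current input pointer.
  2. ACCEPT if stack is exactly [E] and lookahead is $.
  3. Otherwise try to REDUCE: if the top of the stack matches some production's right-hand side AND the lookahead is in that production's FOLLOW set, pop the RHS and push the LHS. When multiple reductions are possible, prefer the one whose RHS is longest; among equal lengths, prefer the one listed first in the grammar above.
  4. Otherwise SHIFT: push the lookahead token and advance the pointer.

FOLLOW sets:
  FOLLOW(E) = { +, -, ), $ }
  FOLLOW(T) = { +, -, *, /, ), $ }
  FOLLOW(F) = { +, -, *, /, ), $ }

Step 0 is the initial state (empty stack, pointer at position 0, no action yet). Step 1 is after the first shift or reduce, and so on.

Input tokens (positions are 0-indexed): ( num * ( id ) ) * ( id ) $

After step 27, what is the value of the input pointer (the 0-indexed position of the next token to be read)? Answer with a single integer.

Answer: 11

Derivation:
Step 1: shift (. Stack=[(] ptr=1 lookahead=num remaining=[num * ( id ) ) * ( id ) $]
Step 2: shift num. Stack=[( num] ptr=2 lookahead=* remaining=[* ( id ) ) * ( id ) $]
Step 3: reduce F->num. Stack=[( F] ptr=2 lookahead=* remaining=[* ( id ) ) * ( id ) $]
Step 4: reduce T->F. Stack=[( T] ptr=2 lookahead=* remaining=[* ( id ) ) * ( id ) $]
Step 5: shift *. Stack=[( T *] ptr=3 lookahead=( remaining=[( id ) ) * ( id ) $]
Step 6: shift (. Stack=[( T * (] ptr=4 lookahead=id remaining=[id ) ) * ( id ) $]
Step 7: shift id. Stack=[( T * ( id] ptr=5 lookahead=) remaining=[) ) * ( id ) $]
Step 8: reduce F->id. Stack=[( T * ( F] ptr=5 lookahead=) remaining=[) ) * ( id ) $]
Step 9: reduce T->F. Stack=[( T * ( T] ptr=5 lookahead=) remaining=[) ) * ( id ) $]
Step 10: reduce E->T. Stack=[( T * ( E] ptr=5 lookahead=) remaining=[) ) * ( id ) $]
Step 11: shift ). Stack=[( T * ( E )] ptr=6 lookahead=) remaining=[) * ( id ) $]
Step 12: reduce F->( E ). Stack=[( T * F] ptr=6 lookahead=) remaining=[) * ( id ) $]
Step 13: reduce T->T * F. Stack=[( T] ptr=6 lookahead=) remaining=[) * ( id ) $]
Step 14: reduce E->T. Stack=[( E] ptr=6 lookahead=) remaining=[) * ( id ) $]
Step 15: shift ). Stack=[( E )] ptr=7 lookahead=* remaining=[* ( id ) $]
Step 16: reduce F->( E ). Stack=[F] ptr=7 lookahead=* remaining=[* ( id ) $]
Step 17: reduce T->F. Stack=[T] ptr=7 lookahead=* remaining=[* ( id ) $]
Step 18: shift *. Stack=[T *] ptr=8 lookahead=( remaining=[( id ) $]
Step 19: shift (. Stack=[T * (] ptr=9 lookahead=id remaining=[id ) $]
Step 20: shift id. Stack=[T * ( id] ptr=10 lookahead=) remaining=[) $]
Step 21: reduce F->id. Stack=[T * ( F] ptr=10 lookahead=) remaining=[) $]
Step 22: reduce T->F. Stack=[T * ( T] ptr=10 lookahead=) remaining=[) $]
Step 23: reduce E->T. Stack=[T * ( E] ptr=10 lookahead=) remaining=[) $]
Step 24: shift ). Stack=[T * ( E )] ptr=11 lookahead=$ remaining=[$]
Step 25: reduce F->( E ). Stack=[T * F] ptr=11 lookahead=$ remaining=[$]
Step 26: reduce T->T * F. Stack=[T] ptr=11 lookahead=$ remaining=[$]
Step 27: reduce E->T. Stack=[E] ptr=11 lookahead=$ remaining=[$]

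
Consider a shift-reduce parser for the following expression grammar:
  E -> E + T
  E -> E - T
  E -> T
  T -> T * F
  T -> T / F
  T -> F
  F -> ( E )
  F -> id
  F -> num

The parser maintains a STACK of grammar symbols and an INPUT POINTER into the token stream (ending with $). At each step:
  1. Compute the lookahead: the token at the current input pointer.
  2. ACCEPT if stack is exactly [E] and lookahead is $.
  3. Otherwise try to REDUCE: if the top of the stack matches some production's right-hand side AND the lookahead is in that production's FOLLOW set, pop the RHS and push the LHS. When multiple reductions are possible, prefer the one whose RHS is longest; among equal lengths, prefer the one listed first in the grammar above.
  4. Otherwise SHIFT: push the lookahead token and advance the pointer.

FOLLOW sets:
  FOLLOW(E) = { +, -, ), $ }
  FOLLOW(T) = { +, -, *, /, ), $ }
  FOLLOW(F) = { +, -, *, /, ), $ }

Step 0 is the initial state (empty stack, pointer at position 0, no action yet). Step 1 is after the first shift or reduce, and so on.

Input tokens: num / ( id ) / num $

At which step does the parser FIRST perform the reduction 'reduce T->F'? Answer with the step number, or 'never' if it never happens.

Step 1: shift num. Stack=[num] ptr=1 lookahead=/ remaining=[/ ( id ) / num $]
Step 2: reduce F->num. Stack=[F] ptr=1 lookahead=/ remaining=[/ ( id ) / num $]
Step 3: reduce T->F. Stack=[T] ptr=1 lookahead=/ remaining=[/ ( id ) / num $]

Answer: 3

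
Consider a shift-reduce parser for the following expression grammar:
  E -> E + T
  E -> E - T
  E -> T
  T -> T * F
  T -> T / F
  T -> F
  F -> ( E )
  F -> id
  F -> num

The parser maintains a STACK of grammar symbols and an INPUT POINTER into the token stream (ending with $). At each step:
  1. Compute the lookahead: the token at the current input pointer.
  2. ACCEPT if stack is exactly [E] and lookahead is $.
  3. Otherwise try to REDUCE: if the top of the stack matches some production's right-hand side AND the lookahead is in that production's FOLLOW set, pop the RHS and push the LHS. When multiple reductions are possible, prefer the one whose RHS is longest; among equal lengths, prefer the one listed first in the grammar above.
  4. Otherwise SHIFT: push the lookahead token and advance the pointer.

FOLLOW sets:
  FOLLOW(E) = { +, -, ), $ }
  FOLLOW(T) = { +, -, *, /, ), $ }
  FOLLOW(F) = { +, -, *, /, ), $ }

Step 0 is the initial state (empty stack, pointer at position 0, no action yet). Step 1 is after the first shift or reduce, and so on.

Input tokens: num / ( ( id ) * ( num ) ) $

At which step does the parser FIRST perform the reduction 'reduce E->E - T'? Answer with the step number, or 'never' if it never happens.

Answer: never

Derivation:
Step 1: shift num. Stack=[num] ptr=1 lookahead=/ remaining=[/ ( ( id ) * ( num ) ) $]
Step 2: reduce F->num. Stack=[F] ptr=1 lookahead=/ remaining=[/ ( ( id ) * ( num ) ) $]
Step 3: reduce T->F. Stack=[T] ptr=1 lookahead=/ remaining=[/ ( ( id ) * ( num ) ) $]
Step 4: shift /. Stack=[T /] ptr=2 lookahead=( remaining=[( ( id ) * ( num ) ) $]
Step 5: shift (. Stack=[T / (] ptr=3 lookahead=( remaining=[( id ) * ( num ) ) $]
Step 6: shift (. Stack=[T / ( (] ptr=4 lookahead=id remaining=[id ) * ( num ) ) $]
Step 7: shift id. Stack=[T / ( ( id] ptr=5 lookahead=) remaining=[) * ( num ) ) $]
Step 8: reduce F->id. Stack=[T / ( ( F] ptr=5 lookahead=) remaining=[) * ( num ) ) $]
Step 9: reduce T->F. Stack=[T / ( ( T] ptr=5 lookahead=) remaining=[) * ( num ) ) $]
Step 10: reduce E->T. Stack=[T / ( ( E] ptr=5 lookahead=) remaining=[) * ( num ) ) $]
Step 11: shift ). Stack=[T / ( ( E )] ptr=6 lookahead=* remaining=[* ( num ) ) $]
Step 12: reduce F->( E ). Stack=[T / ( F] ptr=6 lookahead=* remaining=[* ( num ) ) $]
Step 13: reduce T->F. Stack=[T / ( T] ptr=6 lookahead=* remaining=[* ( num ) ) $]
Step 14: shift *. Stack=[T / ( T *] ptr=7 lookahead=( remaining=[( num ) ) $]
Step 15: shift (. Stack=[T / ( T * (] ptr=8 lookahead=num remaining=[num ) ) $]
Step 16: shift num. Stack=[T / ( T * ( num] ptr=9 lookahead=) remaining=[) ) $]
Step 17: reduce F->num. Stack=[T / ( T * ( F] ptr=9 lookahead=) remaining=[) ) $]
Step 18: reduce T->F. Stack=[T / ( T * ( T] ptr=9 lookahead=) remaining=[) ) $]
Step 19: reduce E->T. Stack=[T / ( T * ( E] ptr=9 lookahead=) remaining=[) ) $]
Step 20: shift ). Stack=[T / ( T * ( E )] ptr=10 lookahead=) remaining=[) $]
Step 21: reduce F->( E ). Stack=[T / ( T * F] ptr=10 lookahead=) remaining=[) $]
Step 22: reduce T->T * F. Stack=[T / ( T] ptr=10 lookahead=) remaining=[) $]
Step 23: reduce E->T. Stack=[T / ( E] ptr=10 lookahead=) remaining=[) $]
Step 24: shift ). Stack=[T / ( E )] ptr=11 lookahead=$ remaining=[$]
Step 25: reduce F->( E ). Stack=[T / F] ptr=11 lookahead=$ remaining=[$]
Step 26: reduce T->T / F. Stack=[T] ptr=11 lookahead=$ remaining=[$]
Step 27: reduce E->T. Stack=[E] ptr=11 lookahead=$ remaining=[$]
Step 28: accept. Stack=[E] ptr=11 lookahead=$ remaining=[$]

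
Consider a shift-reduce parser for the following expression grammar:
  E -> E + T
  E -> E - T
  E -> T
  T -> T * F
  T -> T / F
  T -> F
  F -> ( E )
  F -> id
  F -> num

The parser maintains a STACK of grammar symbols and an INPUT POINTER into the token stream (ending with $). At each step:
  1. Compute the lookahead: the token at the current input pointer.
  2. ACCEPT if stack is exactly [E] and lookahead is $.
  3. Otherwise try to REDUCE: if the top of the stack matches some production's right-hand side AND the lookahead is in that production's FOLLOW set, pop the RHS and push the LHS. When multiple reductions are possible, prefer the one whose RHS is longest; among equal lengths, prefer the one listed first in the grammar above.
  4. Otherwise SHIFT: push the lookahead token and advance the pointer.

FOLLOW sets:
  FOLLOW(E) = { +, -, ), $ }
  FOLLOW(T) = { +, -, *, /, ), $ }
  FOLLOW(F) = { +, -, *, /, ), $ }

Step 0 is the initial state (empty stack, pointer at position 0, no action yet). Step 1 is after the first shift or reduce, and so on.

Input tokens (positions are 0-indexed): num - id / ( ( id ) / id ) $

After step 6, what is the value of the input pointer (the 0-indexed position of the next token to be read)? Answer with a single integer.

Step 1: shift num. Stack=[num] ptr=1 lookahead=- remaining=[- id / ( ( id ) / id ) $]
Step 2: reduce F->num. Stack=[F] ptr=1 lookahead=- remaining=[- id / ( ( id ) / id ) $]
Step 3: reduce T->F. Stack=[T] ptr=1 lookahead=- remaining=[- id / ( ( id ) / id ) $]
Step 4: reduce E->T. Stack=[E] ptr=1 lookahead=- remaining=[- id / ( ( id ) / id ) $]
Step 5: shift -. Stack=[E -] ptr=2 lookahead=id remaining=[id / ( ( id ) / id ) $]
Step 6: shift id. Stack=[E - id] ptr=3 lookahead=/ remaining=[/ ( ( id ) / id ) $]

Answer: 3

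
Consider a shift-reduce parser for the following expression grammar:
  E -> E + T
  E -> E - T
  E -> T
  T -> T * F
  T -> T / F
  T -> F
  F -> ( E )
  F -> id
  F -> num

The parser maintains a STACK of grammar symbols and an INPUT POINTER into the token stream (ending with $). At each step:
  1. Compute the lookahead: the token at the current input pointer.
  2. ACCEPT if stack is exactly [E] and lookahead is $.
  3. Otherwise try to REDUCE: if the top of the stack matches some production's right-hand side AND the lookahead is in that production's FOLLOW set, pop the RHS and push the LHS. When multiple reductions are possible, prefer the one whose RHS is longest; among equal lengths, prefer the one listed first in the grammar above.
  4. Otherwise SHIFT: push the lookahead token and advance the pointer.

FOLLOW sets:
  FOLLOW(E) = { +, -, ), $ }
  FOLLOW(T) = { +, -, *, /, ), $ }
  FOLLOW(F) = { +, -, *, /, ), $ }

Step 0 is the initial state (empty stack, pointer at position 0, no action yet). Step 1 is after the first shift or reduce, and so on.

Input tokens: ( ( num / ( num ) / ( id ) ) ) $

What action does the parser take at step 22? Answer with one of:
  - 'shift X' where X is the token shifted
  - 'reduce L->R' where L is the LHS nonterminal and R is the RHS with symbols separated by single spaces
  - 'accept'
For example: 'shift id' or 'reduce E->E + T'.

Answer: reduce F->( E )

Derivation:
Step 1: shift (. Stack=[(] ptr=1 lookahead=( remaining=[( num / ( num ) / ( id ) ) ) $]
Step 2: shift (. Stack=[( (] ptr=2 lookahead=num remaining=[num / ( num ) / ( id ) ) ) $]
Step 3: shift num. Stack=[( ( num] ptr=3 lookahead=/ remaining=[/ ( num ) / ( id ) ) ) $]
Step 4: reduce F->num. Stack=[( ( F] ptr=3 lookahead=/ remaining=[/ ( num ) / ( id ) ) ) $]
Step 5: reduce T->F. Stack=[( ( T] ptr=3 lookahead=/ remaining=[/ ( num ) / ( id ) ) ) $]
Step 6: shift /. Stack=[( ( T /] ptr=4 lookahead=( remaining=[( num ) / ( id ) ) ) $]
Step 7: shift (. Stack=[( ( T / (] ptr=5 lookahead=num remaining=[num ) / ( id ) ) ) $]
Step 8: shift num. Stack=[( ( T / ( num] ptr=6 lookahead=) remaining=[) / ( id ) ) ) $]
Step 9: reduce F->num. Stack=[( ( T / ( F] ptr=6 lookahead=) remaining=[) / ( id ) ) ) $]
Step 10: reduce T->F. Stack=[( ( T / ( T] ptr=6 lookahead=) remaining=[) / ( id ) ) ) $]
Step 11: reduce E->T. Stack=[( ( T / ( E] ptr=6 lookahead=) remaining=[) / ( id ) ) ) $]
Step 12: shift ). Stack=[( ( T / ( E )] ptr=7 lookahead=/ remaining=[/ ( id ) ) ) $]
Step 13: reduce F->( E ). Stack=[( ( T / F] ptr=7 lookahead=/ remaining=[/ ( id ) ) ) $]
Step 14: reduce T->T / F. Stack=[( ( T] ptr=7 lookahead=/ remaining=[/ ( id ) ) ) $]
Step 15: shift /. Stack=[( ( T /] ptr=8 lookahead=( remaining=[( id ) ) ) $]
Step 16: shift (. Stack=[( ( T / (] ptr=9 lookahead=id remaining=[id ) ) ) $]
Step 17: shift id. Stack=[( ( T / ( id] ptr=10 lookahead=) remaining=[) ) ) $]
Step 18: reduce F->id. Stack=[( ( T / ( F] ptr=10 lookahead=) remaining=[) ) ) $]
Step 19: reduce T->F. Stack=[( ( T / ( T] ptr=10 lookahead=) remaining=[) ) ) $]
Step 20: reduce E->T. Stack=[( ( T / ( E] ptr=10 lookahead=) remaining=[) ) ) $]
Step 21: shift ). Stack=[( ( T / ( E )] ptr=11 lookahead=) remaining=[) ) $]
Step 22: reduce F->( E ). Stack=[( ( T / F] ptr=11 lookahead=) remaining=[) ) $]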